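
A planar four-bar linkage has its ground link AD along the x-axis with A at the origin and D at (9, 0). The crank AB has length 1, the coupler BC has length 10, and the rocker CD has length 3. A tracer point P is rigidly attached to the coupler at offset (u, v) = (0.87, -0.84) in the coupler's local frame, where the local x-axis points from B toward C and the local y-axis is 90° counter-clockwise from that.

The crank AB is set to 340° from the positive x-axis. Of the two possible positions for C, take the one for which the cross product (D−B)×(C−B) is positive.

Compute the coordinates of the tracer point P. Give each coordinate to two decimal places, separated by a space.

2.02 -0.89

A=(0,0), D=(9.00,0)
B = A + 1.00·(cos340°, sin340°) = (0.9397, -0.3420)
|BD| = 8.0676
circle(B,10.00) ∩ circle(D,3.00): a=9.6737, h=2.5339
  candidates: C₊=(10.4972,2.5997) cross=20.442; C₋=(10.7121,-2.4635) cross=-20.442
  mode + wants cross > 0 → take C=(10.4972,2.5997) (cross=20.442)
ex = (C−B)/|BC| = (0.9558,0.2942); ey = (-0.2942,0.9558)
P = B + 0.87·ex + -0.84·ey = (2.0183,-0.8889)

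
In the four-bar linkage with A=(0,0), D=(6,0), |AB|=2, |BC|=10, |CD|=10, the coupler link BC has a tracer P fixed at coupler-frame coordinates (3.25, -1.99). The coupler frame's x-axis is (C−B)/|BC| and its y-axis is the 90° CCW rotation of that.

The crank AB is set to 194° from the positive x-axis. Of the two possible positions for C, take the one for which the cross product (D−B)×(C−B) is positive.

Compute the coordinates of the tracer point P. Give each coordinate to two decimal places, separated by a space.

1.04 1.89

A=(0,0), D=(6.00,0)
B = A + 2.00·(cos194°, sin194°) = (-1.9406, -0.4838)
|BD| = 7.9553
circle(B,10.00) ∩ circle(D,10.00): a=3.9777, h=9.1749
  candidates: C₊=(1.4717,8.9160) cross=72.989; C₋=(2.5877,-9.3998) cross=-72.989
  mode + wants cross > 0 → take C=(1.4717,8.9160) (cross=72.989)
ex = (C−B)/|BC| = (0.3412,0.9400); ey = (-0.9400,0.3412)
P = B + 3.25·ex + -1.99·ey = (1.0390,1.8920)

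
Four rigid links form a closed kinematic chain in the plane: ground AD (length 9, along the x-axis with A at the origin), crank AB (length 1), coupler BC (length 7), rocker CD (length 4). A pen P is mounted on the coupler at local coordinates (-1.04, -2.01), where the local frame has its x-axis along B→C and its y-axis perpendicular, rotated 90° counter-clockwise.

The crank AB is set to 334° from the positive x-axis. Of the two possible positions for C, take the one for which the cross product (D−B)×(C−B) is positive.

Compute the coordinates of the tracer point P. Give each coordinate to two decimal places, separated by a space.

1.11 -2.69

A=(0,0), D=(9.00,0)
B = A + 1.00·(cos334°, sin334°) = (0.8988, -0.4384)
|BD| = 8.1131
circle(B,7.00) ∩ circle(D,4.00): a=6.0903, h=3.4509
  candidates: C₊=(6.7937,3.3365) cross=27.997; C₋=(7.1666,-3.5551) cross=-27.997
  mode + wants cross > 0 → take C=(6.7937,3.3365) (cross=27.997)
ex = (C−B)/|BC| = (0.8421,0.5393); ey = (-0.5393,0.8421)
P = B + -1.04·ex + -2.01·ey = (1.1069,-2.6919)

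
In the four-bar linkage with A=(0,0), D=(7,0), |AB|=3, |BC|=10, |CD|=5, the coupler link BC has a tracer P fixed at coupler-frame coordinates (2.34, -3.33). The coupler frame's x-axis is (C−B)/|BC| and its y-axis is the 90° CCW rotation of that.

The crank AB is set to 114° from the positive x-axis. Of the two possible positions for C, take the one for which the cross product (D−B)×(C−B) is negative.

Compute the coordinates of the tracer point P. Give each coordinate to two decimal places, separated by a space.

A=(0,0), D=(7.00,0)
B = A + 3.00·(cos114°, sin114°) = (-1.2202, 2.7406)
|BD| = 8.6650
circle(B,10.00) ∩ circle(D,5.00): a=8.6603, h=5.0000
  candidates: C₊=(8.5769,4.7448) cross=43.325; C₋=(5.4140,-4.7418) cross=-43.325
  mode - wants cross < 0 → take C=(5.4140,-4.7418) (cross=-43.325)
ex = (C−B)/|BC| = (0.6634,-0.7482); ey = (0.7482,0.6634)
P = B + 2.34·ex + -3.33·ey = (-2.1595,-1.2195)

-2.16 -1.22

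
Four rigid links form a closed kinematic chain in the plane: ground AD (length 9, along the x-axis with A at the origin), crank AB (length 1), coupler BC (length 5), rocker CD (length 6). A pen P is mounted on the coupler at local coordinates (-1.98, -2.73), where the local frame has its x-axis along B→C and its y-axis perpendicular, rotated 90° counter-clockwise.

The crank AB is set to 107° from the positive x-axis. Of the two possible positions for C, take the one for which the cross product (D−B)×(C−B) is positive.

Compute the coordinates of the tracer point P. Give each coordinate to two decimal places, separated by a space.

-0.68 -2.39

A=(0,0), D=(9.00,0)
B = A + 1.00·(cos107°, sin107°) = (-0.2924, 0.9563)
|BD| = 9.3415
circle(B,5.00) ∩ circle(D,6.00): a=4.0820, h=2.8875
  candidates: C₊=(4.0637,3.4108) cross=26.973; C₋=(3.4725,-2.3339) cross=-26.973
  mode + wants cross > 0 → take C=(4.0637,3.4108) (cross=26.973)
ex = (C−B)/|BC| = (0.8712,0.4909); ey = (-0.4909,0.8712)
P = B + -1.98·ex + -2.73·ey = (-0.6773,-2.3941)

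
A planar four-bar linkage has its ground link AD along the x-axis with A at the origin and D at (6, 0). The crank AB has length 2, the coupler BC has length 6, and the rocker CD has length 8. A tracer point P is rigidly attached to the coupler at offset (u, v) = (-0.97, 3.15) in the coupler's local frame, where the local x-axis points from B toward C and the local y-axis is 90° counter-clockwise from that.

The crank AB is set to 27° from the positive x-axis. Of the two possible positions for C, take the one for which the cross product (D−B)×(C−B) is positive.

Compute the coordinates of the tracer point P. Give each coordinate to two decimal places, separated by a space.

A=(0,0), D=(6.00,0)
B = A + 2.00·(cos27°, sin27°) = (1.7820, 0.9080)
|BD| = 4.3146
circle(B,6.00) ∩ circle(D,8.00): a=-1.0875, h=5.9006
  candidates: C₊=(1.9606,6.9053) cross=25.459; C₋=(-0.5229,-4.6317) cross=-25.459
  mode + wants cross > 0 → take C=(1.9606,6.9053) (cross=25.459)
ex = (C−B)/|BC| = (0.0298,0.9996); ey = (-0.9996,0.0298)
P = B + -0.97·ex + 3.15·ey = (-1.3955,0.0322)

-1.40 0.03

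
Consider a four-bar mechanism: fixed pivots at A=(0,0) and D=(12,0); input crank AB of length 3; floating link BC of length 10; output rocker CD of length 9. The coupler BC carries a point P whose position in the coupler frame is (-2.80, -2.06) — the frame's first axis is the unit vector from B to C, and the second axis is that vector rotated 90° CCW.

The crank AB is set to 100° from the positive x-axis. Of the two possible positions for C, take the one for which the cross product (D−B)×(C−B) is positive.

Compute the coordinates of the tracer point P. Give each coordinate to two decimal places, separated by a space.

-1.87 -0.25

A=(0,0), D=(12.00,0)
B = A + 3.00·(cos100°, sin100°) = (-0.5209, 2.9544)
|BD| = 12.8648
circle(B,10.00) ∩ circle(D,9.00): a=7.1708, h=6.9699
  candidates: C₊=(8.0589,8.0912) cross=89.666; C₋=(4.8576,-5.4760) cross=-89.666
  mode + wants cross > 0 → take C=(8.0589,8.0912) (cross=89.666)
ex = (C−B)/|BC| = (0.8580,0.5137); ey = (-0.5137,0.8580)
P = B + -2.80·ex + -2.06·ey = (-1.8651,-0.2513)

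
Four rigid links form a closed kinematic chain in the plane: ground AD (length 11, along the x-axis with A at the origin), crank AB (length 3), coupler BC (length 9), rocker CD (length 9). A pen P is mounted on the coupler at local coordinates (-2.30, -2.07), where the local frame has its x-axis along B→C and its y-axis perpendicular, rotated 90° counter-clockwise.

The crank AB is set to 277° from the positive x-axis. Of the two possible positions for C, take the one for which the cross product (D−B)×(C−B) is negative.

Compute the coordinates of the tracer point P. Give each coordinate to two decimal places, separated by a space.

A=(0,0), D=(11.00,0)
B = A + 3.00·(cos277°, sin277°) = (0.3656, -2.9776)
|BD| = 11.0434
circle(B,9.00) ∩ circle(D,9.00): a=5.5217, h=7.1071
  candidates: C₊=(3.7665,5.3551) cross=78.487; C₋=(7.5991,-8.3327) cross=-78.487
  mode - wants cross < 0 → take C=(7.5991,-8.3327) (cross=-78.487)
ex = (C−B)/|BC| = (0.8037,-0.5950); ey = (0.5950,0.8037)
P = B + -2.30·ex + -2.07·ey = (-2.7146,-3.2728)

-2.71 -3.27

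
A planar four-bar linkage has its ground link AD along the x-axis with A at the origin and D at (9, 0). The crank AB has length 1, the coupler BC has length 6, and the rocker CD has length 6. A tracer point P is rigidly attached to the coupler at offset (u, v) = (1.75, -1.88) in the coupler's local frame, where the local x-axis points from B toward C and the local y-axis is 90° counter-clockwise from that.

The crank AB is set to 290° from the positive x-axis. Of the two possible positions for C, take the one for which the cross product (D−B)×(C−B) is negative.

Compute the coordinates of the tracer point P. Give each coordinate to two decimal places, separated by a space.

A=(0,0), D=(9.00,0)
B = A + 1.00·(cos290°, sin290°) = (0.3420, -0.9397)
|BD| = 8.7088
circle(B,6.00) ∩ circle(D,6.00): a=4.3544, h=4.1278
  candidates: C₊=(4.2256,3.6339) cross=35.949; C₋=(5.1164,-4.5736) cross=-35.949
  mode - wants cross < 0 → take C=(5.1164,-4.5736) (cross=-35.949)
ex = (C−B)/|BC| = (0.7957,-0.6056); ey = (0.6056,0.7957)
P = B + 1.75·ex + -1.88·ey = (0.5959,-3.4956)

0.60 -3.50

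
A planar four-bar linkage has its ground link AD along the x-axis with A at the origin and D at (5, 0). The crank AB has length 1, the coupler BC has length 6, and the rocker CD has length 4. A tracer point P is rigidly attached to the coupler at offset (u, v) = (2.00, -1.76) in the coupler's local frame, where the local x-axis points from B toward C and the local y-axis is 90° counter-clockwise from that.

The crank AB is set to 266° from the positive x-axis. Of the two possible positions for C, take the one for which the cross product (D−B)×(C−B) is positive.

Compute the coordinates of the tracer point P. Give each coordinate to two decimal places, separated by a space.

2.55 -0.49

A=(0,0), D=(5.00,0)
B = A + 1.00·(cos266°, sin266°) = (-0.0698, -0.9976)
|BD| = 5.1670
circle(B,6.00) ∩ circle(D,4.00): a=4.5189, h=3.9471
  candidates: C₊=(3.6020,3.7478) cross=20.395; C₋=(5.1261,-3.9980) cross=-20.395
  mode + wants cross > 0 → take C=(3.6020,3.7478) (cross=20.395)
ex = (C−B)/|BC| = (0.6120,0.7909); ey = (-0.7909,0.6120)
P = B + 2.00·ex + -1.76·ey = (2.5461,-0.4928)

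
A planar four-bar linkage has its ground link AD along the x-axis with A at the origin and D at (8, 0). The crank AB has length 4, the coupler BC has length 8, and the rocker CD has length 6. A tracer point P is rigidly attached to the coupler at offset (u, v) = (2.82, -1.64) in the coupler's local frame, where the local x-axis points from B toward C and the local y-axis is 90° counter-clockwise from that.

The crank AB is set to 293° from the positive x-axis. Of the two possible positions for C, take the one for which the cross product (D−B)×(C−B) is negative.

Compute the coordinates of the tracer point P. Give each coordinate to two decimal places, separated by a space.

A=(0,0), D=(8.00,0)
B = A + 4.00·(cos293°, sin293°) = (1.5629, -3.6820)
|BD| = 7.4157
circle(B,8.00) ∩ circle(D,6.00): a=5.5957, h=5.7173
  candidates: C₊=(3.5815,4.0591) cross=42.398; C₋=(9.2589,-5.8664) cross=-42.398
  mode - wants cross < 0 → take C=(9.2589,-5.8664) (cross=-42.398)
ex = (C−B)/|BC| = (0.9620,-0.2731); ey = (0.2731,0.9620)
P = B + 2.82·ex + -1.64·ey = (3.8280,-6.0297)

3.83 -6.03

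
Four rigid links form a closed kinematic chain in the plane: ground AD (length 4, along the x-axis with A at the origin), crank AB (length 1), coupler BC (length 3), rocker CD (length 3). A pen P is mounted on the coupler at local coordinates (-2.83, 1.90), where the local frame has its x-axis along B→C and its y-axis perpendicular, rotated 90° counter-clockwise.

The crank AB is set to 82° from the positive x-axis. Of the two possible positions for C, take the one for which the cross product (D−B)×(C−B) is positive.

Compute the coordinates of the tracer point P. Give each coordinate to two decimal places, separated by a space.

-3.27 0.98

A=(0,0), D=(4.00,0)
B = A + 1.00·(cos82°, sin82°) = (0.1392, 0.9903)
|BD| = 3.9858
circle(B,3.00) ∩ circle(D,3.00): a=1.9929, h=2.2424
  candidates: C₊=(2.6267,2.6672) cross=8.938; C₋=(1.5125,-1.6770) cross=-8.938
  mode + wants cross > 0 → take C=(2.6267,2.6672) (cross=8.938)
ex = (C−B)/|BC| = (0.8292,0.5590); ey = (-0.5590,0.8292)
P = B + -2.83·ex + 1.90·ey = (-3.2695,0.9838)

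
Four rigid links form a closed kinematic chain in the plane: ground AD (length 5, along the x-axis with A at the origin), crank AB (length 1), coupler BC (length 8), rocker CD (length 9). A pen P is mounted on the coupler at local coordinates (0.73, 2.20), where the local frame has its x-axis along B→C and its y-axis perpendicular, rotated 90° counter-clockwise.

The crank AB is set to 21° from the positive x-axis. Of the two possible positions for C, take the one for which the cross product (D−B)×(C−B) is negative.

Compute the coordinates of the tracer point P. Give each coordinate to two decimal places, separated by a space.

A=(0,0), D=(5.00,0)
B = A + 1.00·(cos21°, sin21°) = (0.9336, 0.3584)
|BD| = 4.0822
circle(B,8.00) ∩ circle(D,9.00): a=-0.0411, h=7.9999
  candidates: C₊=(1.5949,8.3310) cross=32.657; C₋=(0.1903,-7.6070) cross=-32.657
  mode - wants cross < 0 → take C=(0.1903,-7.6070) (cross=-32.657)
ex = (C−B)/|BC| = (-0.0929,-0.9957); ey = (0.9957,-0.0929)
P = B + 0.73·ex + 2.20·ey = (3.0562,-0.5729)

3.06 -0.57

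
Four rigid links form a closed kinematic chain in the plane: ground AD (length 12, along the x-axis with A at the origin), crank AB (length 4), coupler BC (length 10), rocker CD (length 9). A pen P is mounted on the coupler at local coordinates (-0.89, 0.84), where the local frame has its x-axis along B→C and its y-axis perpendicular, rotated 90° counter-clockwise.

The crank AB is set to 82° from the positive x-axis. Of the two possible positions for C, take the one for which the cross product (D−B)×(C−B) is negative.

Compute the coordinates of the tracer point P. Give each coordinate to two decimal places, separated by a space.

A=(0,0), D=(12.00,0)
B = A + 4.00·(cos82°, sin82°) = (0.5567, 3.9611)
|BD| = 12.1095
circle(B,10.00) ∩ circle(D,9.00): a=6.8392, h=7.2955
  candidates: C₊=(9.4061,8.6181) cross=88.345; C₋=(4.6333,-5.1703) cross=-88.345
  mode - wants cross < 0 → take C=(4.6333,-5.1703) (cross=-88.345)
ex = (C−B)/|BC| = (0.4077,-0.9131); ey = (0.9131,0.4077)
P = B + -0.89·ex + 0.84·ey = (0.9609,5.1162)

0.96 5.12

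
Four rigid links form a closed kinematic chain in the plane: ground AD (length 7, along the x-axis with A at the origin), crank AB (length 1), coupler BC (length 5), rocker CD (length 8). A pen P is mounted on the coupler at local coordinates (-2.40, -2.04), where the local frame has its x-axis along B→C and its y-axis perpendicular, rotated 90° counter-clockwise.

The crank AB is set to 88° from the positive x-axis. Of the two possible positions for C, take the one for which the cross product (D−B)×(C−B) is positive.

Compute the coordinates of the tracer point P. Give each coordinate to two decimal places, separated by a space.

A=(0,0), D=(7.00,0)
B = A + 1.00·(cos88°, sin88°) = (0.0349, 0.9994)
|BD| = 7.0364
circle(B,5.00) ∩ circle(D,8.00): a=0.7469, h=4.9439
  candidates: C₊=(1.4764,5.7871) cross=34.787; C₋=(0.0721,-4.0005) cross=-34.787
  mode + wants cross > 0 → take C=(1.4764,5.7871) (cross=34.787)
ex = (C−B)/|BC| = (0.2883,0.9575); ey = (-0.9575,0.2883)
P = B + -2.40·ex + -2.04·ey = (1.2963,-1.8868)

1.30 -1.89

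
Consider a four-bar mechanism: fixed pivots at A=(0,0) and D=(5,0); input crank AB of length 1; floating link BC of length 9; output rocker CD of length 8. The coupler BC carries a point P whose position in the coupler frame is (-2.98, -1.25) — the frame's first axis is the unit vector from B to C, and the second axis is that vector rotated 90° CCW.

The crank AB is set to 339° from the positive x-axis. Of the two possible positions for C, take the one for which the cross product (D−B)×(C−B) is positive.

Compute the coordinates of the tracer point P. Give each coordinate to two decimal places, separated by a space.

0.96 -3.59

A=(0,0), D=(5.00,0)
B = A + 1.00·(cos339°, sin339°) = (0.9336, -0.3584)
|BD| = 4.0822
circle(B,9.00) ∩ circle(D,8.00): a=4.1233, h=7.9999
  candidates: C₊=(4.3387,7.9726) cross=32.657; C₋=(5.7433,-7.9654) cross=-32.657
  mode + wants cross > 0 → take C=(4.3387,7.9726) (cross=32.657)
ex = (C−B)/|BC| = (0.3783,0.9257); ey = (-0.9257,0.3783)
P = B + -2.98·ex + -1.25·ey = (0.9632,-3.5898)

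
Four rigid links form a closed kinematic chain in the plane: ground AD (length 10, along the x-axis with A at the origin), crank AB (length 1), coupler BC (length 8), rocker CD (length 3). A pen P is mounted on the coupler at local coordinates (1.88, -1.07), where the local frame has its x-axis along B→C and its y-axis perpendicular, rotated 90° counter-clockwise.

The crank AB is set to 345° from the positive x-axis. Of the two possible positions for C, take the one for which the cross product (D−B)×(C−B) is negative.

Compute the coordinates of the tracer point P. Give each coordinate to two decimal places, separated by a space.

2.44 -1.84

A=(0,0), D=(10.00,0)
B = A + 1.00·(cos345°, sin345°) = (0.9659, -0.2588)
|BD| = 9.0378
circle(B,8.00) ∩ circle(D,3.00): a=7.5617, h=2.6117
  candidates: C₊=(8.4497,2.5684) cross=23.604; C₋=(8.5993,-2.6529) cross=-23.604
  mode - wants cross < 0 → take C=(8.5993,-2.6529) (cross=-23.604)
ex = (C−B)/|BC| = (0.9542,-0.2993); ey = (0.2993,0.9542)
P = B + 1.88·ex + -1.07·ey = (2.4396,-1.8424)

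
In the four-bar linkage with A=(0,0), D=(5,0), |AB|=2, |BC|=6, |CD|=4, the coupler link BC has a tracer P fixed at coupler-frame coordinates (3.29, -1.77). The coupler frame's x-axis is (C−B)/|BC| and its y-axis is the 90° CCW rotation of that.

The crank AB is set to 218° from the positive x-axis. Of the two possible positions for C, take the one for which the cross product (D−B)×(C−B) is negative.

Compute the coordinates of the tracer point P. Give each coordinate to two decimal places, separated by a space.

0.62 -4.25

A=(0,0), D=(5.00,0)
B = A + 2.00·(cos218°, sin218°) = (-1.5760, -1.2313)
|BD| = 6.6903
circle(B,6.00) ∩ circle(D,4.00): a=4.8399, h=3.5462
  candidates: C₊=(2.5285,3.1451) cross=23.725; C₋=(3.8338,-3.8262) cross=-23.725
  mode - wants cross < 0 → take C=(3.8338,-3.8262) (cross=-23.725)
ex = (C−B)/|BC| = (0.9016,-0.4325); ey = (0.4325,0.9016)
P = B + 3.29·ex + -1.77·ey = (0.6249,-4.2501)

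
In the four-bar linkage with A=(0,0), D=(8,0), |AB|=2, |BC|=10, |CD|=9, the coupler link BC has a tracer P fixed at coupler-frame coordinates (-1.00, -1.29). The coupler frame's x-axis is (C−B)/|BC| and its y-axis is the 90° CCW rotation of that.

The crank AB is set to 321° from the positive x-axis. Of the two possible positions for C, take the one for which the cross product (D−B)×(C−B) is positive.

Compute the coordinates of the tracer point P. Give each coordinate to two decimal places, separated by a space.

2.49 -2.60

A=(0,0), D=(8.00,0)
B = A + 2.00·(cos321°, sin321°) = (1.5543, -1.2586)
|BD| = 6.5674
circle(B,10.00) ∩ circle(D,9.00): a=4.7303, h=8.8105
  candidates: C₊=(4.5083,8.2951) cross=57.862; C₋=(7.8854,-8.9993) cross=-57.862
  mode + wants cross > 0 → take C=(4.5083,8.2951) (cross=57.862)
ex = (C−B)/|BC| = (0.2954,0.9554); ey = (-0.9554,0.2954)
P = B + -1.00·ex + -1.29·ey = (2.4913,-2.5951)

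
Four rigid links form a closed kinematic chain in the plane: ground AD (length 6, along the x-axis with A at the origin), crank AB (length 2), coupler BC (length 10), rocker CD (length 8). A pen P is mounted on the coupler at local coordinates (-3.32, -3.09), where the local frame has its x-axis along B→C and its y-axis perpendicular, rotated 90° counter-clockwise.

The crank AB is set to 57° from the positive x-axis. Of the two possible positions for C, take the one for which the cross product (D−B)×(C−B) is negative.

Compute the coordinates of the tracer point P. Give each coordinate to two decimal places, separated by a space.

A=(0,0), D=(6.00,0)
B = A + 2.00·(cos57°, sin57°) = (1.0893, 1.6773)
|BD| = 5.1893
circle(B,10.00) ∩ circle(D,8.00): a=6.0633, h=7.9521
  candidates: C₊=(9.3975,7.2427) cross=41.266; C₋=(4.2568,-7.8078) cross=-41.266
  mode - wants cross < 0 → take C=(4.2568,-7.8078) (cross=-41.266)
ex = (C−B)/|BC| = (0.3167,-0.9485); ey = (0.9485,0.3167)
P = B + -3.32·ex + -3.09·ey = (-2.8932,3.8476)

-2.89 3.85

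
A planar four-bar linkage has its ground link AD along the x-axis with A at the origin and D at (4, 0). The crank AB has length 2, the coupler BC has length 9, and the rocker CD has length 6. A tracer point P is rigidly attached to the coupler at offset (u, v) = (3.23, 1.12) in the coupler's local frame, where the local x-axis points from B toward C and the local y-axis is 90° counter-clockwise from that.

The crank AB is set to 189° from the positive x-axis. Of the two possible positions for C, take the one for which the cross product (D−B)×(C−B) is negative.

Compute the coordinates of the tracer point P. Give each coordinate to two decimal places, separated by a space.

A=(0,0), D=(4.00,0)
B = A + 2.00·(cos189°, sin189°) = (-1.9754, -0.3129)
|BD| = 5.9836
circle(B,9.00) ∩ circle(D,6.00): a=6.7521, h=5.9506
  candidates: C₊=(4.4563,5.9826) cross=35.606; C₋=(5.0786,-5.9023) cross=-35.606
  mode - wants cross < 0 → take C=(5.0786,-5.9023) (cross=-35.606)
ex = (C−B)/|BC| = (0.7838,-0.6210); ey = (0.6210,0.7838)
P = B + 3.23·ex + 1.12·ey = (1.2518,-1.4410)

1.25 -1.44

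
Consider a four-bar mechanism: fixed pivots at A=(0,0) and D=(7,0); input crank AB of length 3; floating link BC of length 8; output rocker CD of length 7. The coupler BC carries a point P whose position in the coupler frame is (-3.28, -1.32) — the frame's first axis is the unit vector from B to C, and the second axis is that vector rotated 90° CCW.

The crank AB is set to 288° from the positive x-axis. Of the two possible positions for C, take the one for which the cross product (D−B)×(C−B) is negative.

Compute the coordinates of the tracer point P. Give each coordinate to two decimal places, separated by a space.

A=(0,0), D=(7.00,0)
B = A + 3.00·(cos288°, sin288°) = (0.9271, -2.8532)
|BD| = 6.7098
circle(B,8.00) ∩ circle(D,7.00): a=4.4727, h=6.6329
  candidates: C₊=(2.1547,5.0521) cross=44.505; C₋=(7.7957,-6.9546) cross=-44.505
  mode - wants cross < 0 → take C=(7.7957,-6.9546) (cross=-44.505)
ex = (C−B)/|BC| = (0.8586,-0.5127); ey = (0.5127,0.8586)
P = B + -3.28·ex + -1.32·ey = (-2.5658,-2.3049)

-2.57 -2.30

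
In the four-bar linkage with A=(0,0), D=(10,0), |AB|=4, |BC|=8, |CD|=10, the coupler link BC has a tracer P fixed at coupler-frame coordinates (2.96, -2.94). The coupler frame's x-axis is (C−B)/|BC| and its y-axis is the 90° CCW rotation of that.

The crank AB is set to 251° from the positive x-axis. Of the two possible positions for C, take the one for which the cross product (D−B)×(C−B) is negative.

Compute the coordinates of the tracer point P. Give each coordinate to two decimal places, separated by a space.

-0.76 -7.92

A=(0,0), D=(10.00,0)
B = A + 4.00·(cos251°, sin251°) = (-1.3023, -3.7821)
|BD| = 11.9183
circle(B,8.00) ∩ circle(D,10.00): a=4.4489, h=6.6489
  candidates: C₊=(0.8067,3.9349) cross=79.243; C₋=(5.0266,-8.6755) cross=-79.243
  mode - wants cross < 0 → take C=(5.0266,-8.6755) (cross=-79.243)
ex = (C−B)/|BC| = (0.7911,-0.6117); ey = (0.6117,0.7911)
P = B + 2.96·ex + -2.94·ey = (-0.7590,-7.9185)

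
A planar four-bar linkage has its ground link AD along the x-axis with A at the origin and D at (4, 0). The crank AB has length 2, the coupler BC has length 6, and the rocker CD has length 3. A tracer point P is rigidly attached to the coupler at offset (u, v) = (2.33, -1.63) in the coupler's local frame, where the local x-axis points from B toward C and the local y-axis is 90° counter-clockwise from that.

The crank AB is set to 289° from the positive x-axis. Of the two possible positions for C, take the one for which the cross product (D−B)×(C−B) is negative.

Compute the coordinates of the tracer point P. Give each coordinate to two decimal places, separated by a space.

3.10 -3.34

A=(0,0), D=(4.00,0)
B = A + 2.00·(cos289°, sin289°) = (0.6511, -1.8910)
|BD| = 3.8459
circle(B,6.00) ∩ circle(D,3.00): a=5.4332, h=2.5457
  candidates: C₊=(4.1304,2.9972) cross=9.790; C₋=(6.6339,-1.4362) cross=-9.790
  mode - wants cross < 0 → take C=(6.6339,-1.4362) (cross=-9.790)
ex = (C−B)/|BC| = (0.9971,0.0758); ey = (-0.0758,0.9971)
P = B + 2.33·ex + -1.63·ey = (3.0980,-3.3397)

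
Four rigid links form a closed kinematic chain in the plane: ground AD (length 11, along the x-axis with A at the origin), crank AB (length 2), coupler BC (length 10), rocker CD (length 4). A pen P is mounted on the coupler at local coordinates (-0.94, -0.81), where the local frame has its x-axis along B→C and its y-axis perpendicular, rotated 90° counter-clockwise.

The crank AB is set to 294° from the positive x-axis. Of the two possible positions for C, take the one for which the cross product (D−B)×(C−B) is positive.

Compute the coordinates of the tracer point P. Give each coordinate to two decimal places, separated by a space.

0.46 -3.02

A=(0,0), D=(11.00,0)
B = A + 2.00·(cos294°, sin294°) = (0.8135, -1.8271)
|BD| = 10.3491
circle(B,10.00) ∩ circle(D,4.00): a=9.2329, h=3.8411
  candidates: C₊=(9.2232,3.5837) cross=39.752; C₋=(10.5795,-3.9778) cross=-39.752
  mode + wants cross > 0 → take C=(9.2232,3.5837) (cross=39.752)
ex = (C−B)/|BC| = (0.8410,0.5411); ey = (-0.5411,0.8410)
P = B + -0.94·ex + -0.81·ey = (0.4612,-3.0169)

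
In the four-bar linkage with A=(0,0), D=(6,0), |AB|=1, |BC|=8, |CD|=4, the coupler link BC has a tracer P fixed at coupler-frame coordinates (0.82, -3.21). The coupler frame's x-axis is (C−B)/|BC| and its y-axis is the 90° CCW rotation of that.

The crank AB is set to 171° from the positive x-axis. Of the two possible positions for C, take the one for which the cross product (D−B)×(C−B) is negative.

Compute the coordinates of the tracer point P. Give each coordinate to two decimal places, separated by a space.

-1.95 -3.01

A=(0,0), D=(6.00,0)
B = A + 1.00·(cos171°, sin171°) = (-0.9877, 0.1564)
|BD| = 6.9894
circle(B,8.00) ∩ circle(D,4.00): a=6.9285, h=3.9995
  candidates: C₊=(6.0286,3.9999) cross=27.955; C₋=(5.8495,-3.9972) cross=-27.955
  mode - wants cross < 0 → take C=(5.8495,-3.9972) (cross=-27.955)
ex = (C−B)/|BC| = (0.8547,-0.5192); ey = (0.5192,0.8547)
P = B + 0.82·ex + -3.21·ey = (-1.9535,-3.0127)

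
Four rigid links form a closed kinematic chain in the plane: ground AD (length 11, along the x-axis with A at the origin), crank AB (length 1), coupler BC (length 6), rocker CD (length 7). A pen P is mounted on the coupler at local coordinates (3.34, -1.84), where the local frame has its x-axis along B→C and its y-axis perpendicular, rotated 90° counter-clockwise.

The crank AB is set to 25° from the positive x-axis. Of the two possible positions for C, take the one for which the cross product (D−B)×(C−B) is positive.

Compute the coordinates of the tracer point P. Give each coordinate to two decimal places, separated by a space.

A=(0,0), D=(11.00,0)
B = A + 1.00·(cos25°, sin25°) = (0.9063, 0.4226)
|BD| = 10.1025
circle(B,6.00) ∩ circle(D,7.00): a=4.4079, h=4.0707
  candidates: C₊=(5.4806,4.3054) cross=41.125; C₋=(5.1400,-3.8289) cross=-41.125
  mode + wants cross > 0 → take C=(5.4806,4.3054) (cross=41.125)
ex = (C−B)/|BC| = (0.7624,0.6471); ey = (-0.6471,0.7624)
P = B + 3.34·ex + -1.84·ey = (4.6434,1.1812)

4.64 1.18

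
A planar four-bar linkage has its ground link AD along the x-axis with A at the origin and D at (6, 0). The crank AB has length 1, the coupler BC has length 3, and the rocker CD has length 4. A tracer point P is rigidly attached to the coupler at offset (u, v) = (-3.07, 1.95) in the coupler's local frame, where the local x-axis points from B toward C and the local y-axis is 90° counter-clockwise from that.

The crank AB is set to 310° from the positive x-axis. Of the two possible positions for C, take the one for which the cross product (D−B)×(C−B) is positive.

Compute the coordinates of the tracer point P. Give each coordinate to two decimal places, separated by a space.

-2.72 -2.15

A=(0,0), D=(6.00,0)
B = A + 1.00·(cos310°, sin310°) = (0.6428, -0.7660)
|BD| = 5.4117
circle(B,3.00) ∩ circle(D,4.00): a=2.0591, h=2.1818
  candidates: C₊=(2.3723,1.6852) cross=11.807; C₋=(2.9900,-2.6344) cross=-11.807
  mode + wants cross > 0 → take C=(2.3723,1.6852) (cross=11.807)
ex = (C−B)/|BC| = (0.5765,0.8171); ey = (-0.8171,0.5765)
P = B + -3.07·ex + 1.95·ey = (-2.7204,-2.1503)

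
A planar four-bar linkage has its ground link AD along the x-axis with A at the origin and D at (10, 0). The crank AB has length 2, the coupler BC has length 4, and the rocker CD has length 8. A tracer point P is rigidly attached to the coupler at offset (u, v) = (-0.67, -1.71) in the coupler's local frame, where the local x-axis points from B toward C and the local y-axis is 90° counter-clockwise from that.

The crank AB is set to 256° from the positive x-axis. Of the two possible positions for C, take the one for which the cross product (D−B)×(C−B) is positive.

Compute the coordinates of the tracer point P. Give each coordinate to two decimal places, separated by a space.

A=(0,0), D=(10.00,0)
B = A + 2.00·(cos256°, sin256°) = (-0.4838, -1.9406)
|BD| = 10.6619
circle(B,4.00) ∩ circle(D,8.00): a=3.0800, h=2.5522
  candidates: C₊=(2.0801,1.1296) cross=27.212; C₋=(3.0092,-3.8896) cross=-27.212
  mode + wants cross > 0 → take C=(2.0801,1.1296) (cross=27.212)
ex = (C−B)/|BC| = (0.6410,0.7675); ey = (-0.7675,0.6410)
P = B + -0.67·ex + -1.71·ey = (0.3992,-3.5510)

0.40 -3.55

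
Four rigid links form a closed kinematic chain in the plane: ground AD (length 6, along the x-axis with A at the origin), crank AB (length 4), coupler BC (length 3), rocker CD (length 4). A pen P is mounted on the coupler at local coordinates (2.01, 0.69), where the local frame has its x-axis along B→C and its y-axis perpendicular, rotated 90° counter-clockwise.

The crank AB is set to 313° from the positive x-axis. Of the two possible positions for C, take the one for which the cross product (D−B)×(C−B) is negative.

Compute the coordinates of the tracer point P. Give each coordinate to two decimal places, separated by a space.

4.85 -2.98

A=(0,0), D=(6.00,0)
B = A + 4.00·(cos313°, sin313°) = (2.7280, -2.9254)
|BD| = 4.3891
circle(B,3.00) ∩ circle(D,4.00): a=1.3971, h=2.6548
  candidates: C₊=(2.0000,-0.0151) cross=11.652; C₋=(5.5390,-3.9733) cross=-11.652
  mode - wants cross < 0 → take C=(5.5390,-3.9733) (cross=-11.652)
ex = (C−B)/|BC| = (0.9370,-0.3493); ey = (0.3493,0.9370)
P = B + 2.01·ex + 0.69·ey = (4.8524,-2.9810)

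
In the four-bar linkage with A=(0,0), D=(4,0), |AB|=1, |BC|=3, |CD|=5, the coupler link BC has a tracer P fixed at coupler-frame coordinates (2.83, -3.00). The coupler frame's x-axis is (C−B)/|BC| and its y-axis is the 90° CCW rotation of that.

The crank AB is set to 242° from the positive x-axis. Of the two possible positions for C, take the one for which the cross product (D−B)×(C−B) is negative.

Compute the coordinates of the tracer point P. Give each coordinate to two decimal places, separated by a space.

-2.24 -4.61

A=(0,0), D=(4.00,0)
B = A + 1.00·(cos242°, sin242°) = (-0.4695, -0.8829)
|BD| = 4.5559
circle(B,3.00) ∩ circle(D,5.00): a=0.5219, h=2.9542
  candidates: C₊=(-0.5300,2.1164) cross=13.459; C₋=(0.6151,-3.6800) cross=-13.459
  mode - wants cross < 0 → take C=(0.6151,-3.6800) (cross=-13.459)
ex = (C−B)/|BC| = (0.3615,-0.9324); ey = (0.9324,0.3615)
P = B + 2.83·ex + -3.00·ey = (-2.2434,-4.6061)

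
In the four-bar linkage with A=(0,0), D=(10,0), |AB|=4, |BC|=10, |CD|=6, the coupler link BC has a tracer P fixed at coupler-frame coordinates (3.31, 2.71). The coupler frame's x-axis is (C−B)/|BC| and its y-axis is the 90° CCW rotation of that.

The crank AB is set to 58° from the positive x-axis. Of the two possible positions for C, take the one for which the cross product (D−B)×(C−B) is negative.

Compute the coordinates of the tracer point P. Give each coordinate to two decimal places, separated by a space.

6.12 1.88

A=(0,0), D=(10.00,0)
B = A + 4.00·(cos58°, sin58°) = (2.1197, 3.3922)
|BD| = 8.5794
circle(B,10.00) ∩ circle(D,6.00): a=8.0196, h=5.9738
  candidates: C₊=(11.8477,5.7084) cross=51.252; C₋=(7.1238,-5.2657) cross=-51.252
  mode - wants cross < 0 → take C=(7.1238,-5.2657) (cross=-51.252)
ex = (C−B)/|BC| = (0.5004,-0.8658); ey = (0.8658,0.5004)
P = B + 3.31·ex + 2.71·ey = (6.1223,1.8826)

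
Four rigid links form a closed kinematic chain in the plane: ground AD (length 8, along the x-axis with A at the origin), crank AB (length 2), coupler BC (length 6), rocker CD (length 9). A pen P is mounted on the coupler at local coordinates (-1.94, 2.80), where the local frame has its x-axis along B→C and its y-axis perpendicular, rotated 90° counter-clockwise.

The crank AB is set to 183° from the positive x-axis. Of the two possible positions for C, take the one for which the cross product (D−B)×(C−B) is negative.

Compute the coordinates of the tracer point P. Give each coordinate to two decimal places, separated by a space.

-0.43 2.92

A=(0,0), D=(8.00,0)
B = A + 2.00·(cos183°, sin183°) = (-1.9973, -0.1047)
|BD| = 9.9978
circle(B,6.00) ∩ circle(D,9.00): a=2.7484, h=5.3335
  candidates: C₊=(0.6952,5.2573) cross=53.323; C₋=(0.8068,-5.4091) cross=-53.323
  mode - wants cross < 0 → take C=(0.8068,-5.4091) (cross=-53.323)
ex = (C−B)/|BC| = (0.4673,-0.8841); ey = (0.8841,0.4673)
P = B + -1.94·ex + 2.80·ey = (-0.4285,2.9190)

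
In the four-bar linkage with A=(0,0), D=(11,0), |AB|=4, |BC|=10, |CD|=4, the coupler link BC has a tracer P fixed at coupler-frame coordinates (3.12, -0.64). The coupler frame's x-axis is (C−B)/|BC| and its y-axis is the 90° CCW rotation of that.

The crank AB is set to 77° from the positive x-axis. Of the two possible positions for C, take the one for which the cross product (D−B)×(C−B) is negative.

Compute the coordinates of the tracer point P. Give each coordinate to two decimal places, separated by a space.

2.76 1.31

A=(0,0), D=(11.00,0)
B = A + 4.00·(cos77°, sin77°) = (0.8998, 3.8975)
|BD| = 10.8261
circle(B,10.00) ∩ circle(D,4.00): a=9.2926, h=3.6944
  candidates: C₊=(10.8993,3.9987) cross=39.995; C₋=(8.2393,-2.8946) cross=-39.995
  mode - wants cross < 0 → take C=(8.2393,-2.8946) (cross=-39.995)
ex = (C−B)/|BC| = (0.7339,-0.6792); ey = (0.6792,0.7339)
P = B + 3.12·ex + -0.64·ey = (2.7550,1.3086)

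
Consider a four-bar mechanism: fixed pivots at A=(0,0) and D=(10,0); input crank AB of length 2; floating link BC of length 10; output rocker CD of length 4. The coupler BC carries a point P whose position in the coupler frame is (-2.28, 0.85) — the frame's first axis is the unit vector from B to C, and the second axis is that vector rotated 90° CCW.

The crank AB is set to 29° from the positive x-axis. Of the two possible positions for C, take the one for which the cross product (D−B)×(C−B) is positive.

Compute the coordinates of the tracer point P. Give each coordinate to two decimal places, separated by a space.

-0.68 1.15

A=(0,0), D=(10.00,0)
B = A + 2.00·(cos29°, sin29°) = (1.7492, 0.9696)
|BD| = 8.3075
circle(B,10.00) ∩ circle(D,4.00): a=9.2094, h=3.8970
  candidates: C₊=(11.3506,3.7651) cross=32.374; C₋=(10.4409,-3.9756) cross=-32.374
  mode + wants cross > 0 → take C=(11.3506,3.7651) (cross=32.374)
ex = (C−B)/|BC| = (0.9601,0.2795); ey = (-0.2795,0.9601)
P = B + -2.28·ex + 0.85·ey = (-0.6775,1.1484)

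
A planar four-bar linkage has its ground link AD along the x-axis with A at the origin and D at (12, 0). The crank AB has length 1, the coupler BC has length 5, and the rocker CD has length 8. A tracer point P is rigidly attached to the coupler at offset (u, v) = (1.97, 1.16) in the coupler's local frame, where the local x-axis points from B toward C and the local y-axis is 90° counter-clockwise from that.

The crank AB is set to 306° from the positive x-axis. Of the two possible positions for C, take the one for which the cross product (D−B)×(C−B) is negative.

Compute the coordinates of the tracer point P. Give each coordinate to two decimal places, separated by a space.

A=(0,0), D=(12.00,0)
B = A + 1.00·(cos306°, sin306°) = (0.5878, -0.8090)
|BD| = 11.4409
circle(B,5.00) ∩ circle(D,8.00): a=4.0160, h=2.9785
  candidates: C₊=(4.3831,2.4460) cross=34.077; C₋=(4.8044,-3.4961) cross=-34.077
  mode - wants cross < 0 → take C=(4.8044,-3.4961) (cross=-34.077)
ex = (C−B)/|BC| = (0.8433,-0.5374); ey = (0.5374,0.8433)
P = B + 1.97·ex + 1.16·ey = (2.8725,-0.8895)

2.87 -0.89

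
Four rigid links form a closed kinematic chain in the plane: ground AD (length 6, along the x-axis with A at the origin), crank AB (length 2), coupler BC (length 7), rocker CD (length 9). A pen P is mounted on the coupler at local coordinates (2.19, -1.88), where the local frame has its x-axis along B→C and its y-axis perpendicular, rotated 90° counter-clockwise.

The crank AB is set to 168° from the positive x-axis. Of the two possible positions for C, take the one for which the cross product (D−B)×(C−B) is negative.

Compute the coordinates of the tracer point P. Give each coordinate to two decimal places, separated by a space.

A=(0,0), D=(6.00,0)
B = A + 2.00·(cos168°, sin168°) = (-1.9563, 0.4158)
|BD| = 7.9672
circle(B,7.00) ∩ circle(D,9.00): a=1.9753, h=6.7155
  candidates: C₊=(0.3668,7.0191) cross=53.503; C₋=(-0.3342,-6.3936) cross=-53.503
  mode - wants cross < 0 → take C=(-0.3342,-6.3936) (cross=-53.503)
ex = (C−B)/|BC| = (0.2317,-0.9728); ey = (0.9728,0.2317)
P = B + 2.19·ex + -1.88·ey = (-3.2776,-2.1502)

-3.28 -2.15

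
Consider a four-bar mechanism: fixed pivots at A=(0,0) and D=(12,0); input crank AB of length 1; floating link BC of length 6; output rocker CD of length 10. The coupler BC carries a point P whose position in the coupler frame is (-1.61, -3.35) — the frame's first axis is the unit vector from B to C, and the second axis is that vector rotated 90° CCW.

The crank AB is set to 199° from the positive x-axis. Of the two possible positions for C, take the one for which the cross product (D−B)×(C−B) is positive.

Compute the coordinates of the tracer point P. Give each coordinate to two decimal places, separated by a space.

0.56 -3.72

A=(0,0), D=(12.00,0)
B = A + 1.00·(cos199°, sin199°) = (-0.9455, -0.3256)
|BD| = 12.9496
circle(B,6.00) ∩ circle(D,10.00): a=4.0037, h=4.4688
  candidates: C₊=(2.9446,4.2425) cross=57.870; C₋=(3.1693,-4.6923) cross=-57.870
  mode + wants cross > 0 → take C=(2.9446,4.2425) (cross=57.870)
ex = (C−B)/|BC| = (0.6483,0.7613); ey = (-0.7613,0.6483)
P = B + -1.61·ex + -3.35·ey = (0.5612,-3.7233)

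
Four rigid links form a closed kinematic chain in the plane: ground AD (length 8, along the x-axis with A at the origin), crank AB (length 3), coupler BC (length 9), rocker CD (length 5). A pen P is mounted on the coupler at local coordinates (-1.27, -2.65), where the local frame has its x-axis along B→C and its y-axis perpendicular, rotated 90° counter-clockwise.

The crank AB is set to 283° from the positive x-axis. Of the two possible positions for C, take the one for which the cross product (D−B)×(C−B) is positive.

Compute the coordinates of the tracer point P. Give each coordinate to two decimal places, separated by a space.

A=(0,0), D=(8.00,0)
B = A + 3.00·(cos283°, sin283°) = (0.6749, -2.9231)
|BD| = 7.8868
circle(B,9.00) ∩ circle(D,5.00): a=7.4936, h=4.9845
  candidates: C₊=(5.7874,4.4838) cross=39.312; C₋=(9.4822,-4.7753) cross=-39.312
  mode + wants cross > 0 → take C=(5.7874,4.4838) (cross=39.312)
ex = (C−B)/|BC| = (0.5681,0.8230); ey = (-0.8230,0.5681)
P = B + -1.27·ex + -2.65·ey = (2.1343,-5.4737)

2.13 -5.47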